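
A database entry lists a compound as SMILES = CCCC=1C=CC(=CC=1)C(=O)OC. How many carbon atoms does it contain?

Count every carbon token in the SMILES (each C, including those in ring-closure positions and inside branches).
Carbon count: 11.

11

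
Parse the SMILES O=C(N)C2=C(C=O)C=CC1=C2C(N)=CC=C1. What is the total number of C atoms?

Count every carbon token in the SMILES (each C, including those in ring-closure positions and inside branches).
Carbon count: 12.

12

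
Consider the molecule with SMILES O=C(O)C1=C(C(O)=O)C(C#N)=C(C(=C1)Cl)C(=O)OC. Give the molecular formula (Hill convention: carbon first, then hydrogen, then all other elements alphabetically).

C11H6ClNO6

Walk through each heavy atom and fill implicit hydrogens from standard valence (C 4, N 3, O 2, S 2, halogen 1):
  atom 1: O, bond orders sum to 2 (valence 2) → 0 H
  atom 2: C, bond orders sum to 4 (valence 4) → 0 H
  atom 3: O, bond orders sum to 1 (valence 2) → 1 H
  atom 4: C, bond orders sum to 4 (valence 4) → 0 H
  atom 5: C, bond orders sum to 4 (valence 4) → 0 H
  atom 6: C, bond orders sum to 4 (valence 4) → 0 H
  atom 7: O, bond orders sum to 1 (valence 2) → 1 H
  atom 8: O, bond orders sum to 2 (valence 2) → 0 H
  atom 9: C, bond orders sum to 4 (valence 4) → 0 H
  atom 10: C, bond orders sum to 4 (valence 4) → 0 H
  atom 11: N, bond orders sum to 3 (valence 3) → 0 H
  atom 12: C, bond orders sum to 4 (valence 4) → 0 H
  atom 13: C, bond orders sum to 4 (valence 4) → 0 H
  atom 14: C, bond orders sum to 3 (valence 4) → 1 H
  atom 15: Cl (halogen, monovalent) → 0 H
  atom 16: C, bond orders sum to 4 (valence 4) → 0 H
  atom 17: O, bond orders sum to 2 (valence 2) → 0 H
  atom 18: O, bond orders sum to 2 (valence 2) → 0 H
  atom 19: C, bond orders sum to 1 (valence 4) → 3 H
Totals → C:11, H:6, Cl:1, N:1, O:6.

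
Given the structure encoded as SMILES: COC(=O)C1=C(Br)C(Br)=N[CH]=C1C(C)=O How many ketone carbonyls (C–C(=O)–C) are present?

The ketone motif appears at heavy-atom position 13 in the SMILES.
Other groups present: 1 ester.
Ketone count: 1.

1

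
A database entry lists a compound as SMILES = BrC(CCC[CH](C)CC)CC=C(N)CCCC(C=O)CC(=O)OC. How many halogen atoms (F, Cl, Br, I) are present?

1

Halogen atoms appear at heavy-atom position 1 (1×Br).
Other groups present: 1 aldehyde, 1 alkene, 1 ester, 1 primary amine.
Halogen count: 1.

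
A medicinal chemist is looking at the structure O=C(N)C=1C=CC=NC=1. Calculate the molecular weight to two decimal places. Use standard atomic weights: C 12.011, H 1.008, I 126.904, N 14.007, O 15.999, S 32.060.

122.13 g/mol

First, the molecular formula is C6H6N2O (counting implicit H from valence).
  C: 6 × 12.011 = 72.066
  H: 6 × 1.008 = 6.048
  N: 2 × 14.007 = 28.014
  O: 1 × 15.999 = 15.999
Sum: 6×12.011 + 6×1.008 + 2×14.007 + 1×15.999 = 122.127 → 122.13 g/mol.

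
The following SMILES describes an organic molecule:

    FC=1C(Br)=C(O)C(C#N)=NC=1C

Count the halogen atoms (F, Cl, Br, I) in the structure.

Halogen atoms appear at heavy-atom positions 1, 4 (1×Br, 1×F).
Other groups present: 1 hydroxyl, 1 nitrile.
Halogen count: 2.

2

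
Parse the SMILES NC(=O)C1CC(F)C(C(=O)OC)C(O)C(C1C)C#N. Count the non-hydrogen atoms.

19

Every atom symbol written in the SMILES (organic subset) is one heavy atom; implicit H are not written.
Heavy atoms by element → C:12, F:1, N:2, O:4.
Total: 19.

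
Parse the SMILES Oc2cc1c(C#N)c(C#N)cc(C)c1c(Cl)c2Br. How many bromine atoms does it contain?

1

Scan the SMILES for Br atoms (remember two-letter symbols like Cl and Br are single atoms).
Bromine count: 1.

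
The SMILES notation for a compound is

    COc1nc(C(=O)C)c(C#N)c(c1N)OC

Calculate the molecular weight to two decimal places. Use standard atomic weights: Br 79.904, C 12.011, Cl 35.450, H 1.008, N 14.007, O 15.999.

221.22 g/mol

First, the molecular formula is C10H11N3O3 (counting implicit H from valence).
  C: 10 × 12.011 = 120.110
  H: 11 × 1.008 = 11.088
  N: 3 × 14.007 = 42.021
  O: 3 × 15.999 = 47.997
Sum: 10×12.011 + 11×1.008 + 3×14.007 + 3×15.999 = 221.216 → 221.22 g/mol.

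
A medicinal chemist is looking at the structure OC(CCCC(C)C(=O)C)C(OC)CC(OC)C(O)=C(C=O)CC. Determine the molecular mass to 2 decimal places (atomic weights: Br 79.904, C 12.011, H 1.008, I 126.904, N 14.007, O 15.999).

First, the molecular formula is C18H32O6 (counting implicit H from valence).
  C: 18 × 12.011 = 216.198
  H: 32 × 1.008 = 32.256
  O: 6 × 15.999 = 95.994
Sum: 18×12.011 + 32×1.008 + 6×15.999 = 344.448 → 344.45 g/mol.

344.45 g/mol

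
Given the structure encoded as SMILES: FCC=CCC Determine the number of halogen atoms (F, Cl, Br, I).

Halogen atoms appear at heavy-atom position 1 (1×F).
Other groups present: 1 alkene.
Halogen count: 1.

1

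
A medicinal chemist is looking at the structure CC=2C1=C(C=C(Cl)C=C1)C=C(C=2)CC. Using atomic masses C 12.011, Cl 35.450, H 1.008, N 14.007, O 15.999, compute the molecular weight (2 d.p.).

First, the molecular formula is C13H13Cl (counting implicit H from valence).
  C: 13 × 12.011 = 156.143
  Cl: 1 × 35.450 = 35.450
  H: 13 × 1.008 = 13.104
Sum: 13×12.011 + 1×35.450 + 13×1.008 = 204.697 → 204.70 g/mol.

204.70 g/mol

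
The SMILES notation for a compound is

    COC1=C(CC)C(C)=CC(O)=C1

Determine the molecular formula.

Walk through each heavy atom and fill implicit hydrogens from standard valence (C 4, N 3, O 2, S 2, halogen 1):
  atom 1: C, bond orders sum to 1 (valence 4) → 3 H
  atom 2: O, bond orders sum to 2 (valence 2) → 0 H
  atom 3: C, bond orders sum to 4 (valence 4) → 0 H
  atom 4: C, bond orders sum to 4 (valence 4) → 0 H
  atom 5: C, bond orders sum to 2 (valence 4) → 2 H
  atom 6: C, bond orders sum to 1 (valence 4) → 3 H
  atom 7: C, bond orders sum to 4 (valence 4) → 0 H
  atom 8: C, bond orders sum to 1 (valence 4) → 3 H
  atom 9: C, bond orders sum to 3 (valence 4) → 1 H
  atom 10: C, bond orders sum to 4 (valence 4) → 0 H
  atom 11: O, bond orders sum to 1 (valence 2) → 1 H
  atom 12: C, bond orders sum to 3 (valence 4) → 1 H
Totals → C:10, H:14, O:2.

C10H14O2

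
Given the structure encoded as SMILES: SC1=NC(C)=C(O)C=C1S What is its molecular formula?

C6H7NOS2

Walk through each heavy atom and fill implicit hydrogens from standard valence (C 4, N 3, O 2, S 2, halogen 1):
  atom 1: S, bond orders sum to 1 (valence 2) → 1 H
  atom 2: C, bond orders sum to 4 (valence 4) → 0 H
  atom 3: N, bond orders sum to 3 (valence 3) → 0 H
  atom 4: C, bond orders sum to 4 (valence 4) → 0 H
  atom 5: C, bond orders sum to 1 (valence 4) → 3 H
  atom 6: C, bond orders sum to 4 (valence 4) → 0 H
  atom 7: O, bond orders sum to 1 (valence 2) → 1 H
  atom 8: C, bond orders sum to 3 (valence 4) → 1 H
  atom 9: C, bond orders sum to 4 (valence 4) → 0 H
  atom 10: S, bond orders sum to 1 (valence 2) → 1 H
Totals → C:6, H:7, N:1, O:1, S:2.
In Hill order: C6H7NOS2.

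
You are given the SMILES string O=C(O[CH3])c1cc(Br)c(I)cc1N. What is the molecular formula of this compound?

Walk through each heavy atom and fill implicit hydrogens from standard valence (C 4, N 3, O 2, S 2, halogen 1); for lowercase aromatic atoms, an aromatic c carries 1 H when it has two neighbours and 0 H with three, and aromatic n carries 0 H:
  atom 1: O, bond orders sum to 2 (valence 2) → 0 H
  atom 2: C, bond orders sum to 4 (valence 4) → 0 H
  atom 3: O, bond orders sum to 2 (valence 2) → 0 H
  atom 4: C with explicit H count 3
  atom 5: aromatic c, 3 neighbours → 0 H
  atom 6: aromatic c, 2 neighbours → 1 H
  atom 7: aromatic c, 3 neighbours → 0 H
  atom 8: Br (halogen, monovalent) → 0 H
  atom 9: aromatic c, 3 neighbours → 0 H
  atom 10: I (halogen, monovalent) → 0 H
  atom 11: aromatic c, 2 neighbours → 1 H
  atom 12: aromatic c, 3 neighbours → 0 H
  atom 13: N, bond orders sum to 1 (valence 3) → 2 H
Totals → C:8, H:7, Br:1, I:1, N:1, O:2.

C8H7BrINO2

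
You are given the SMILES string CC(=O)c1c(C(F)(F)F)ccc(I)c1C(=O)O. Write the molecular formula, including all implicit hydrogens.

Walk through each heavy atom and fill implicit hydrogens from standard valence (C 4, N 3, O 2, S 2, halogen 1); for lowercase aromatic atoms, an aromatic c carries 1 H when it has two neighbours and 0 H with three, and aromatic n carries 0 H:
  atom 1: C, bond orders sum to 1 (valence 4) → 3 H
  atom 2: C, bond orders sum to 4 (valence 4) → 0 H
  atom 3: O, bond orders sum to 2 (valence 2) → 0 H
  atom 4: aromatic c, 3 neighbours → 0 H
  atom 5: aromatic c, 3 neighbours → 0 H
  atom 6: C, bond orders sum to 4 (valence 4) → 0 H
  atom 7: F (halogen, monovalent) → 0 H
  atom 8: F (halogen, monovalent) → 0 H
  atom 9: F (halogen, monovalent) → 0 H
  atom 10: aromatic c, 2 neighbours → 1 H
  atom 11: aromatic c, 2 neighbours → 1 H
  atom 12: aromatic c, 3 neighbours → 0 H
  atom 13: I (halogen, monovalent) → 0 H
  atom 14: aromatic c, 3 neighbours → 0 H
  atom 15: C, bond orders sum to 4 (valence 4) → 0 H
  atom 16: O, bond orders sum to 2 (valence 2) → 0 H
  atom 17: O, bond orders sum to 1 (valence 2) → 1 H
Totals → C:10, H:6, F:3, I:1, O:3.

C10H6F3IO3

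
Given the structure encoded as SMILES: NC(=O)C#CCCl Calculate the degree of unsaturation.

Degree of unsaturation = (number of rings) + (number of π bonds).
Ring closures in the SMILES: 0.
π bonds: 1 double bond (each 1 DoU), 1 triple bond (each 2 DoU) → 3 DoU from unsaturation.
Total DoU = 0 + 3 = 3.

3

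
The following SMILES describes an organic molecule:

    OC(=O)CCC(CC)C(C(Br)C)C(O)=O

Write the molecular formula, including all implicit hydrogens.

Walk through each heavy atom and fill implicit hydrogens from standard valence (C 4, N 3, O 2, S 2, halogen 1):
  atom 1: O, bond orders sum to 1 (valence 2) → 1 H
  atom 2: C, bond orders sum to 4 (valence 4) → 0 H
  atom 3: O, bond orders sum to 2 (valence 2) → 0 H
  atom 4: C, bond orders sum to 2 (valence 4) → 2 H
  atom 5: C, bond orders sum to 2 (valence 4) → 2 H
  atom 6: C, bond orders sum to 3 (valence 4) → 1 H
  atom 7: C, bond orders sum to 2 (valence 4) → 2 H
  atom 8: C, bond orders sum to 1 (valence 4) → 3 H
  atom 9: C, bond orders sum to 3 (valence 4) → 1 H
  atom 10: C, bond orders sum to 3 (valence 4) → 1 H
  atom 11: Br (halogen, monovalent) → 0 H
  atom 12: C, bond orders sum to 1 (valence 4) → 3 H
  atom 13: C, bond orders sum to 4 (valence 4) → 0 H
  atom 14: O, bond orders sum to 1 (valence 2) → 1 H
  atom 15: O, bond orders sum to 2 (valence 2) → 0 H
Totals → C:10, H:17, Br:1, O:4.

C10H17BrO4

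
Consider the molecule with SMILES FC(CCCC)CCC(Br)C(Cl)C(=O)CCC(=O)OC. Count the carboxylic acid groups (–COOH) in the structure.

0

Scan the SMILES for the carboxylic acid motif — none present.
Groups that are present: 1 ester, 1 ketone.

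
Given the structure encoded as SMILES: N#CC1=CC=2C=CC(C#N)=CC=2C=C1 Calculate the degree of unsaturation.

11

Degree of unsaturation = (number of rings) + (number of π bonds).
Ring closures in the SMILES: 2.
π bonds: 5 double bonds (each 1 DoU), 2 triple bonds (each 2 DoU) → 9 DoU from unsaturation.
Total DoU = 2 + 9 = 11.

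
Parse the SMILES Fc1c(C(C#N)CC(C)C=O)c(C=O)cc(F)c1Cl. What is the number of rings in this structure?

In SMILES, each pair of matching ring-closure digits denotes one ring-closing bond; the number of such bonds equals the number of independent rings.
Ring-closure bonds here: 1.

1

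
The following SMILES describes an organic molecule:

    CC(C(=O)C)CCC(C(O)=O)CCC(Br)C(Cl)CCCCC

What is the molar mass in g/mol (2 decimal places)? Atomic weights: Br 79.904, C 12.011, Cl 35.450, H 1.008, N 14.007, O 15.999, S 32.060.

397.78 g/mol

First, the molecular formula is C17H30BrClO3 (counting implicit H from valence).
  Br: 1 × 79.904 = 79.904
  C: 17 × 12.011 = 204.187
  Cl: 1 × 35.450 = 35.450
  H: 30 × 1.008 = 30.240
  O: 3 × 15.999 = 47.997
Sum: 1×79.904 + 17×12.011 + 1×35.450 + 30×1.008 + 3×15.999 = 397.778 → 397.78 g/mol.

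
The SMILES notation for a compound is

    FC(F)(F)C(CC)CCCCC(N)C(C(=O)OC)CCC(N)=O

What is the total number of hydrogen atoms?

27

Walk through each heavy atom and fill implicit hydrogens from standard valence (C 4, N 3, O 2, S 2, halogen 1):
  atom 1: F (halogen, monovalent) → 0 H
  atom 2: C, bond orders sum to 4 (valence 4) → 0 H
  atom 3: F (halogen, monovalent) → 0 H
  atom 4: F (halogen, monovalent) → 0 H
  atom 5: C, bond orders sum to 3 (valence 4) → 1 H
  atom 6: C, bond orders sum to 2 (valence 4) → 2 H
  atom 7: C, bond orders sum to 1 (valence 4) → 3 H
  atom 8: C, bond orders sum to 2 (valence 4) → 2 H
  atom 9: C, bond orders sum to 2 (valence 4) → 2 H
  atom 10: C, bond orders sum to 2 (valence 4) → 2 H
  atom 11: C, bond orders sum to 2 (valence 4) → 2 H
  atom 12: C, bond orders sum to 3 (valence 4) → 1 H
  atom 13: N, bond orders sum to 1 (valence 3) → 2 H
  atom 14: C, bond orders sum to 3 (valence 4) → 1 H
  atom 15: C, bond orders sum to 4 (valence 4) → 0 H
  atom 16: O, bond orders sum to 2 (valence 2) → 0 H
  atom 17: O, bond orders sum to 2 (valence 2) → 0 H
  atom 18: C, bond orders sum to 1 (valence 4) → 3 H
  atom 19: C, bond orders sum to 2 (valence 4) → 2 H
  atom 20: C, bond orders sum to 2 (valence 4) → 2 H
  atom 21: C, bond orders sum to 4 (valence 4) → 0 H
  atom 22: N, bond orders sum to 1 (valence 3) → 2 H
  atom 23: O, bond orders sum to 2 (valence 2) → 0 H
Total hydrogens: 27.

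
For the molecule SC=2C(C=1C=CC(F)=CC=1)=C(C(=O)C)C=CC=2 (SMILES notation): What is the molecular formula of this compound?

C14H11FOS

Walk through each heavy atom and fill implicit hydrogens from standard valence (C 4, N 3, O 2, S 2, halogen 1):
  atom 1: S, bond orders sum to 1 (valence 2) → 1 H
  atom 2: C, bond orders sum to 4 (valence 4) → 0 H
  atom 3: C, bond orders sum to 4 (valence 4) → 0 H
  atom 4: C, bond orders sum to 4 (valence 4) → 0 H
  atom 5: C, bond orders sum to 3 (valence 4) → 1 H
  atom 6: C, bond orders sum to 3 (valence 4) → 1 H
  atom 7: C, bond orders sum to 4 (valence 4) → 0 H
  atom 8: F (halogen, monovalent) → 0 H
  atom 9: C, bond orders sum to 3 (valence 4) → 1 H
  atom 10: C, bond orders sum to 3 (valence 4) → 1 H
  atom 11: C, bond orders sum to 4 (valence 4) → 0 H
  atom 12: C, bond orders sum to 4 (valence 4) → 0 H
  atom 13: O, bond orders sum to 2 (valence 2) → 0 H
  atom 14: C, bond orders sum to 1 (valence 4) → 3 H
  atom 15: C, bond orders sum to 3 (valence 4) → 1 H
  atom 16: C, bond orders sum to 3 (valence 4) → 1 H
  atom 17: C, bond orders sum to 3 (valence 4) → 1 H
Totals → C:14, H:11, F:1, O:1, S:1.
In Hill order: C14H11FOS.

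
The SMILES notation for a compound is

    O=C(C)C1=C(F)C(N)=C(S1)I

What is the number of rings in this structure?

In SMILES, each pair of matching ring-closure digits denotes one ring-closing bond; the number of such bonds equals the number of independent rings.
Ring-closure bonds here: 1.

1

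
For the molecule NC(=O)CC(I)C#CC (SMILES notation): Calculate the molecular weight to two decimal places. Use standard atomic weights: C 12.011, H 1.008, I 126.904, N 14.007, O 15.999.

237.04 g/mol

First, the molecular formula is C6H8INO (counting implicit H from valence).
  C: 6 × 12.011 = 72.066
  H: 8 × 1.008 = 8.064
  I: 1 × 126.904 = 126.904
  N: 1 × 14.007 = 14.007
  O: 1 × 15.999 = 15.999
Sum: 6×12.011 + 8×1.008 + 1×126.904 + 1×14.007 + 1×15.999 = 237.040 → 237.04 g/mol.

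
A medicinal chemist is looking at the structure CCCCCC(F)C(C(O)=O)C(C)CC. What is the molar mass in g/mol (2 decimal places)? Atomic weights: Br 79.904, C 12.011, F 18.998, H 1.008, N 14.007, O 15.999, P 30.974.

First, the molecular formula is C12H23FO2 (counting implicit H from valence).
  C: 12 × 12.011 = 144.132
  F: 1 × 18.998 = 18.998
  H: 23 × 1.008 = 23.184
  O: 2 × 15.999 = 31.998
Sum: 12×12.011 + 1×18.998 + 23×1.008 + 2×15.999 = 218.312 → 218.31 g/mol.

218.31 g/mol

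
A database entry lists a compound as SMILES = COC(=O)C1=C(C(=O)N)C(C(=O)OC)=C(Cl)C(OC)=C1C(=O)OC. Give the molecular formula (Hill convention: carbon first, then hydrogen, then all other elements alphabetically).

C14H14ClNO8

Walk through each heavy atom and fill implicit hydrogens from standard valence (C 4, N 3, O 2, S 2, halogen 1):
  atom 1: C, bond orders sum to 1 (valence 4) → 3 H
  atom 2: O, bond orders sum to 2 (valence 2) → 0 H
  atom 3: C, bond orders sum to 4 (valence 4) → 0 H
  atom 4: O, bond orders sum to 2 (valence 2) → 0 H
  atom 5: C, bond orders sum to 4 (valence 4) → 0 H
  atom 6: C, bond orders sum to 4 (valence 4) → 0 H
  atom 7: C, bond orders sum to 4 (valence 4) → 0 H
  atom 8: O, bond orders sum to 2 (valence 2) → 0 H
  atom 9: N, bond orders sum to 1 (valence 3) → 2 H
  atom 10: C, bond orders sum to 4 (valence 4) → 0 H
  atom 11: C, bond orders sum to 4 (valence 4) → 0 H
  atom 12: O, bond orders sum to 2 (valence 2) → 0 H
  atom 13: O, bond orders sum to 2 (valence 2) → 0 H
  atom 14: C, bond orders sum to 1 (valence 4) → 3 H
  atom 15: C, bond orders sum to 4 (valence 4) → 0 H
  atom 16: Cl (halogen, monovalent) → 0 H
  atom 17: C, bond orders sum to 4 (valence 4) → 0 H
  atom 18: O, bond orders sum to 2 (valence 2) → 0 H
  atom 19: C, bond orders sum to 1 (valence 4) → 3 H
  atom 20: C, bond orders sum to 4 (valence 4) → 0 H
  atom 21: C, bond orders sum to 4 (valence 4) → 0 H
  atom 22: O, bond orders sum to 2 (valence 2) → 0 H
  atom 23: O, bond orders sum to 2 (valence 2) → 0 H
  atom 24: C, bond orders sum to 1 (valence 4) → 3 H
Totals → C:14, H:14, Cl:1, N:1, O:8.
In Hill order: C14H14ClNO8.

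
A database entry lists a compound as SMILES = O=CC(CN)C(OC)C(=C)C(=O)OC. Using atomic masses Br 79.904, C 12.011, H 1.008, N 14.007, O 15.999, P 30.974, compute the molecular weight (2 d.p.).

First, the molecular formula is C9H15NO4 (counting implicit H from valence).
  C: 9 × 12.011 = 108.099
  H: 15 × 1.008 = 15.120
  N: 1 × 14.007 = 14.007
  O: 4 × 15.999 = 63.996
Sum: 9×12.011 + 15×1.008 + 1×14.007 + 4×15.999 = 201.222 → 201.22 g/mol.

201.22 g/mol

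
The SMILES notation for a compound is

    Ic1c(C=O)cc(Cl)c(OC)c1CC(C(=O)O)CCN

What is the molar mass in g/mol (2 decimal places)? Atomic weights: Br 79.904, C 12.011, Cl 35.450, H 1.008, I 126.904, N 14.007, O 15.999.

411.62 g/mol

First, the molecular formula is C13H15ClINO4 (counting implicit H from valence).
  C: 13 × 12.011 = 156.143
  Cl: 1 × 35.450 = 35.450
  H: 15 × 1.008 = 15.120
  I: 1 × 126.904 = 126.904
  N: 1 × 14.007 = 14.007
  O: 4 × 15.999 = 63.996
Sum: 13×12.011 + 1×35.450 + 15×1.008 + 1×126.904 + 1×14.007 + 4×15.999 = 411.620 → 411.62 g/mol.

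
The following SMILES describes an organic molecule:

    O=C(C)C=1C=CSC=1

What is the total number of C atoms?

Count every carbon token in the SMILES (each C, including those in ring-closure positions and inside branches).
Carbon count: 6.

6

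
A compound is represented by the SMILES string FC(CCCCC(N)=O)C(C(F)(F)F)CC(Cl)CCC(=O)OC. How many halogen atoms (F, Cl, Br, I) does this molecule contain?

Halogen atoms appear at heavy-atom positions 1, 12, 13, 14, 17 (1×Cl, 4×F).
Other groups present: 1 amide, 1 ester.
Halogen count: 5.

5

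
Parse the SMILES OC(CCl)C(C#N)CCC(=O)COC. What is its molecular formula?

C9H14ClNO3

Walk through each heavy atom and fill implicit hydrogens from standard valence (C 4, N 3, O 2, S 2, halogen 1):
  atom 1: O, bond orders sum to 1 (valence 2) → 1 H
  atom 2: C, bond orders sum to 3 (valence 4) → 1 H
  atom 3: C, bond orders sum to 2 (valence 4) → 2 H
  atom 4: Cl (halogen, monovalent) → 0 H
  atom 5: C, bond orders sum to 3 (valence 4) → 1 H
  atom 6: C, bond orders sum to 4 (valence 4) → 0 H
  atom 7: N, bond orders sum to 3 (valence 3) → 0 H
  atom 8: C, bond orders sum to 2 (valence 4) → 2 H
  atom 9: C, bond orders sum to 2 (valence 4) → 2 H
  atom 10: C, bond orders sum to 4 (valence 4) → 0 H
  atom 11: O, bond orders sum to 2 (valence 2) → 0 H
  atom 12: C, bond orders sum to 2 (valence 4) → 2 H
  atom 13: O, bond orders sum to 2 (valence 2) → 0 H
  atom 14: C, bond orders sum to 1 (valence 4) → 3 H
Totals → C:9, H:14, Cl:1, N:1, O:3.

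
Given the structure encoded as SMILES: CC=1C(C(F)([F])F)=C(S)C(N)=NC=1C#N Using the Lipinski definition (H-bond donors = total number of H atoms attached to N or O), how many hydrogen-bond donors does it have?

2

Donors: find every N or O and count the H atoms it carries.
  atom 11 (N): bond orders sum to 1 → 2 H
  atom 12 (N): bond orders sum to 3 → 0 H
  atom 15 (N): bond orders sum to 3 → 0 H
Lipinski HBD = 2.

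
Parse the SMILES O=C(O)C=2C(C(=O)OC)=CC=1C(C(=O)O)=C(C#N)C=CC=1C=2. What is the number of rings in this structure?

2

In SMILES, each pair of matching ring-closure digits denotes one ring-closing bond; the number of such bonds equals the number of independent rings.
Ring-closure bonds here: 2.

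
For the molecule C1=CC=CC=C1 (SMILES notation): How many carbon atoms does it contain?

Count every carbon token in the SMILES (each C, including those in ring-closure positions and inside branches).
Carbon count: 6.

6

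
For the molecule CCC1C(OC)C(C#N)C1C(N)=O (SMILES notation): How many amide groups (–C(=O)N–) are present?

The amide motif appears at heavy-atom position 11 in the SMILES.
Other groups present: 1 ether, 1 nitrile.
Amide count: 1.

1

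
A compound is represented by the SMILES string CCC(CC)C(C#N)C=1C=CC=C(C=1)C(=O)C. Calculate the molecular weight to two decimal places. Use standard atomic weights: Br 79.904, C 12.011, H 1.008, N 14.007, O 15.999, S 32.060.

229.32 g/mol

First, the molecular formula is C15H19NO (counting implicit H from valence).
  C: 15 × 12.011 = 180.165
  H: 19 × 1.008 = 19.152
  N: 1 × 14.007 = 14.007
  O: 1 × 15.999 = 15.999
Sum: 15×12.011 + 19×1.008 + 1×14.007 + 1×15.999 = 229.323 → 229.32 g/mol.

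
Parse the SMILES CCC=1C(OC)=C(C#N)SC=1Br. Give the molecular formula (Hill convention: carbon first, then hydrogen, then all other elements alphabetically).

C8H8BrNOS

Walk through each heavy atom and fill implicit hydrogens from standard valence (C 4, N 3, O 2, S 2, halogen 1):
  atom 1: C, bond orders sum to 1 (valence 4) → 3 H
  atom 2: C, bond orders sum to 2 (valence 4) → 2 H
  atom 3: C, bond orders sum to 4 (valence 4) → 0 H
  atom 4: C, bond orders sum to 4 (valence 4) → 0 H
  atom 5: O, bond orders sum to 2 (valence 2) → 0 H
  atom 6: C, bond orders sum to 1 (valence 4) → 3 H
  atom 7: C, bond orders sum to 4 (valence 4) → 0 H
  atom 8: C, bond orders sum to 4 (valence 4) → 0 H
  atom 9: N, bond orders sum to 3 (valence 3) → 0 H
  atom 10: S, bond orders sum to 2 (valence 2) → 0 H
  atom 11: C, bond orders sum to 4 (valence 4) → 0 H
  atom 12: Br (halogen, monovalent) → 0 H
Totals → C:8, H:8, Br:1, N:1, O:1, S:1.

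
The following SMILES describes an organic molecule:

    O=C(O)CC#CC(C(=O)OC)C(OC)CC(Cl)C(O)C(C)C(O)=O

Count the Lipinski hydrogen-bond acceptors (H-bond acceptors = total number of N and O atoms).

8

N atoms: 0; O atoms: 8.
Lipinski HBA = 0 + 8 = 8.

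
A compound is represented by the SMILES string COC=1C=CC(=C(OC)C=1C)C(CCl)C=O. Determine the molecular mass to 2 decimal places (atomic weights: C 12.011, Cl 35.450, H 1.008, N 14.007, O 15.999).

First, the molecular formula is C12H15ClO3 (counting implicit H from valence).
  C: 12 × 12.011 = 144.132
  Cl: 1 × 35.450 = 35.450
  H: 15 × 1.008 = 15.120
  O: 3 × 15.999 = 47.997
Sum: 12×12.011 + 1×35.450 + 15×1.008 + 3×15.999 = 242.699 → 242.70 g/mol.

242.70 g/mol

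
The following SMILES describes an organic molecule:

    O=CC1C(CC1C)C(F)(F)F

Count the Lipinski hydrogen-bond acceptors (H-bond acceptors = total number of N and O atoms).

N atoms: 0; O atoms: 1.
Lipinski HBA = 0 + 1 = 1.

1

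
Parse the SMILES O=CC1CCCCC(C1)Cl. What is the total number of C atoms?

8

Count every carbon token in the SMILES (each C, including those in ring-closure positions and inside branches).
Carbon count: 8.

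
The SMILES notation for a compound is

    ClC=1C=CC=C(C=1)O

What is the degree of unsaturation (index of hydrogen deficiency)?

Molecular formula: C6H5ClO.
DoU = (2C + 2 + N − H − X) / 2, where X is the halogen count and O/S are ignored.
    = (2·6 + 2 + 0 − 5 − 1) / 2 = 8 / 2 = 4.

4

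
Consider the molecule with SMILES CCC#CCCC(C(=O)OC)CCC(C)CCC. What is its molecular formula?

Walk through each heavy atom and fill implicit hydrogens from standard valence (C 4, N 3, O 2, S 2, halogen 1):
  atom 1: C, bond orders sum to 1 (valence 4) → 3 H
  atom 2: C, bond orders sum to 2 (valence 4) → 2 H
  atom 3: C, bond orders sum to 4 (valence 4) → 0 H
  atom 4: C, bond orders sum to 4 (valence 4) → 0 H
  atom 5: C, bond orders sum to 2 (valence 4) → 2 H
  atom 6: C, bond orders sum to 2 (valence 4) → 2 H
  atom 7: C, bond orders sum to 3 (valence 4) → 1 H
  atom 8: C, bond orders sum to 4 (valence 4) → 0 H
  atom 9: O, bond orders sum to 2 (valence 2) → 0 H
  atom 10: O, bond orders sum to 2 (valence 2) → 0 H
  atom 11: C, bond orders sum to 1 (valence 4) → 3 H
  atom 12: C, bond orders sum to 2 (valence 4) → 2 H
  atom 13: C, bond orders sum to 2 (valence 4) → 2 H
  atom 14: C, bond orders sum to 3 (valence 4) → 1 H
  atom 15: C, bond orders sum to 1 (valence 4) → 3 H
  atom 16: C, bond orders sum to 2 (valence 4) → 2 H
  atom 17: C, bond orders sum to 2 (valence 4) → 2 H
  atom 18: C, bond orders sum to 1 (valence 4) → 3 H
Totals → C:16, H:28, O:2.
In Hill order: C16H28O2.

C16H28O2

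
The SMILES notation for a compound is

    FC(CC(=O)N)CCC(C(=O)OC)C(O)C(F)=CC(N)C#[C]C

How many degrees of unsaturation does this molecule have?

5

Molecular formula: C15H22F2N2O4.
DoU = (2C + 2 + N − H − X) / 2, where X is the halogen count and O/S are ignored.
    = (2·15 + 2 + 2 − 22 − 2) / 2 = 10 / 2 = 5.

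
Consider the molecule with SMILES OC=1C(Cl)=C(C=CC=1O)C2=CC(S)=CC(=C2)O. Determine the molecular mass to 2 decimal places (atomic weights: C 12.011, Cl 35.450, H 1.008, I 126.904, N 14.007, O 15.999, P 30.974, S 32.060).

First, the molecular formula is C12H9ClO3S (counting implicit H from valence).
  C: 12 × 12.011 = 144.132
  Cl: 1 × 35.450 = 35.450
  H: 9 × 1.008 = 9.072
  O: 3 × 15.999 = 47.997
  S: 1 × 32.060 = 32.060
Sum: 12×12.011 + 1×35.450 + 9×1.008 + 3×15.999 + 1×32.060 = 268.711 → 268.71 g/mol.

268.71 g/mol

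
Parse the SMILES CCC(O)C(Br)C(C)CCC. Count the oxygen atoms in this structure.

Scan the SMILES for O atoms (remember two-letter symbols like Cl and Br are single atoms).
Oxygen count: 1.

1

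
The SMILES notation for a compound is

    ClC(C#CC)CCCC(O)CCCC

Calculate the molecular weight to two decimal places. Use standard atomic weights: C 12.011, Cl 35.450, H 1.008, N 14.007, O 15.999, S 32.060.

First, the molecular formula is C12H21ClO (counting implicit H from valence).
  C: 12 × 12.011 = 144.132
  Cl: 1 × 35.450 = 35.450
  H: 21 × 1.008 = 21.168
  O: 1 × 15.999 = 15.999
Sum: 12×12.011 + 1×35.450 + 21×1.008 + 1×15.999 = 216.749 → 216.75 g/mol.

216.75 g/mol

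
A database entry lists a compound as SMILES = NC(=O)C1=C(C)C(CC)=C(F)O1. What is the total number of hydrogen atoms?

10

Walk through each heavy atom and fill implicit hydrogens from standard valence (C 4, N 3, O 2, S 2, halogen 1):
  atom 1: N, bond orders sum to 1 (valence 3) → 2 H
  atom 2: C, bond orders sum to 4 (valence 4) → 0 H
  atom 3: O, bond orders sum to 2 (valence 2) → 0 H
  atom 4: C, bond orders sum to 4 (valence 4) → 0 H
  atom 5: C, bond orders sum to 4 (valence 4) → 0 H
  atom 6: C, bond orders sum to 1 (valence 4) → 3 H
  atom 7: C, bond orders sum to 4 (valence 4) → 0 H
  atom 8: C, bond orders sum to 2 (valence 4) → 2 H
  atom 9: C, bond orders sum to 1 (valence 4) → 3 H
  atom 10: C, bond orders sum to 4 (valence 4) → 0 H
  atom 11: F (halogen, monovalent) → 0 H
  atom 12: O, bond orders sum to 2 (valence 2) → 0 H
Total hydrogens: 10.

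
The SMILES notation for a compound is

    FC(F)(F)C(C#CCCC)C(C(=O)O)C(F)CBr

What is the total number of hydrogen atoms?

13

Walk through each heavy atom and fill implicit hydrogens from standard valence (C 4, N 3, O 2, S 2, halogen 1):
  atom 1: F (halogen, monovalent) → 0 H
  atom 2: C, bond orders sum to 4 (valence 4) → 0 H
  atom 3: F (halogen, monovalent) → 0 H
  atom 4: F (halogen, monovalent) → 0 H
  atom 5: C, bond orders sum to 3 (valence 4) → 1 H
  atom 6: C, bond orders sum to 4 (valence 4) → 0 H
  atom 7: C, bond orders sum to 4 (valence 4) → 0 H
  atom 8: C, bond orders sum to 2 (valence 4) → 2 H
  atom 9: C, bond orders sum to 2 (valence 4) → 2 H
  atom 10: C, bond orders sum to 1 (valence 4) → 3 H
  atom 11: C, bond orders sum to 3 (valence 4) → 1 H
  atom 12: C, bond orders sum to 4 (valence 4) → 0 H
  atom 13: O, bond orders sum to 2 (valence 2) → 0 H
  atom 14: O, bond orders sum to 1 (valence 2) → 1 H
  atom 15: C, bond orders sum to 3 (valence 4) → 1 H
  atom 16: F (halogen, monovalent) → 0 H
  atom 17: C, bond orders sum to 2 (valence 4) → 2 H
  atom 18: Br (halogen, monovalent) → 0 H
Total hydrogens: 13.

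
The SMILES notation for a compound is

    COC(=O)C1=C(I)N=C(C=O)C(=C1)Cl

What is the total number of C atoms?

8

Count every carbon token in the SMILES (each C, including those in ring-closure positions and inside branches).
Carbon count: 8.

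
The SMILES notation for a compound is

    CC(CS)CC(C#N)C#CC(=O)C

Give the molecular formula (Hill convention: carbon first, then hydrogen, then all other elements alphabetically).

C10H13NOS

Walk through each heavy atom and fill implicit hydrogens from standard valence (C 4, N 3, O 2, S 2, halogen 1):
  atom 1: C, bond orders sum to 1 (valence 4) → 3 H
  atom 2: C, bond orders sum to 3 (valence 4) → 1 H
  atom 3: C, bond orders sum to 2 (valence 4) → 2 H
  atom 4: S, bond orders sum to 1 (valence 2) → 1 H
  atom 5: C, bond orders sum to 2 (valence 4) → 2 H
  atom 6: C, bond orders sum to 3 (valence 4) → 1 H
  atom 7: C, bond orders sum to 4 (valence 4) → 0 H
  atom 8: N, bond orders sum to 3 (valence 3) → 0 H
  atom 9: C, bond orders sum to 4 (valence 4) → 0 H
  atom 10: C, bond orders sum to 4 (valence 4) → 0 H
  atom 11: C, bond orders sum to 4 (valence 4) → 0 H
  atom 12: O, bond orders sum to 2 (valence 2) → 0 H
  atom 13: C, bond orders sum to 1 (valence 4) → 3 H
Totals → C:10, H:13, N:1, O:1, S:1.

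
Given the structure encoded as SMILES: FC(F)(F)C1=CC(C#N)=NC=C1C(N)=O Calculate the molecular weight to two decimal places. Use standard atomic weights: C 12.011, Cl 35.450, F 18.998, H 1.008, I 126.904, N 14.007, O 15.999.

First, the molecular formula is C8H4F3N3O (counting implicit H from valence).
  C: 8 × 12.011 = 96.088
  F: 3 × 18.998 = 56.994
  H: 4 × 1.008 = 4.032
  N: 3 × 14.007 = 42.021
  O: 1 × 15.999 = 15.999
Sum: 8×12.011 + 3×18.998 + 4×1.008 + 3×14.007 + 1×15.999 = 215.134 → 215.13 g/mol.

215.13 g/mol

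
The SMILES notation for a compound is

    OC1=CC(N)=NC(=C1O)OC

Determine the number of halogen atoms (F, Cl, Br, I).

Scan the SMILES for the halogen motif — none present.
Groups that are present: 1 ether, 2 hydroxyl, 1 primary amine.

0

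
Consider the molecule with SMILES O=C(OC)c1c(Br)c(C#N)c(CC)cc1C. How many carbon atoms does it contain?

12

Count every carbon token in the SMILES (each C, including those in ring-closure positions and inside branches).
Carbon count: 12.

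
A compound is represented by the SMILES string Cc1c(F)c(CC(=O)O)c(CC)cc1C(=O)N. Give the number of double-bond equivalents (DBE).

6

Molecular formula: C12H14FNO3.
DoU = (2C + 2 + N − H − X) / 2, where X is the halogen count and O/S are ignored.
    = (2·12 + 2 + 1 − 14 − 1) / 2 = 12 / 2 = 6.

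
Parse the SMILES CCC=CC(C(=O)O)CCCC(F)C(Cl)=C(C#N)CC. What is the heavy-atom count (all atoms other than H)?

20

Every atom symbol written in the SMILES (organic subset) is one heavy atom; implicit H are not written.
Heavy atoms by element → C:15, Cl:1, F:1, N:1, O:2.
Total: 20.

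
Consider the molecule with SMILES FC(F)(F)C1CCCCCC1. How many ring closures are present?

In SMILES, each pair of matching ring-closure digits denotes one ring-closing bond; the number of such bonds equals the number of independent rings.
Ring-closure bonds here: 1.

1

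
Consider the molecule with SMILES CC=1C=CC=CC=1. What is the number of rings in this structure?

In SMILES, each pair of matching ring-closure digits denotes one ring-closing bond; the number of such bonds equals the number of independent rings.
Ring-closure bonds here: 1.

1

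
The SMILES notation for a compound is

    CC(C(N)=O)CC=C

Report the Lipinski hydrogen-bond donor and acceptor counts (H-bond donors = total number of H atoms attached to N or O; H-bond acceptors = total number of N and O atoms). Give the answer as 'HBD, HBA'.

2, 2

Donors: find every N or O and count the H atoms it carries.
  atom 4 (N): bond orders sum to 1 → 2 H
  atom 5 (O): bond orders sum to 2 → 0 H
Lipinski HBD = 2.
Acceptors: N atoms = 1, O atoms = 1 → HBA = 2.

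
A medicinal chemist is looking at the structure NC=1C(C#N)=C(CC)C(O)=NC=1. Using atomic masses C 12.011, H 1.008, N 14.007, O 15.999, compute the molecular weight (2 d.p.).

163.18 g/mol

First, the molecular formula is C8H9N3O (counting implicit H from valence).
  C: 8 × 12.011 = 96.088
  H: 9 × 1.008 = 9.072
  N: 3 × 14.007 = 42.021
  O: 1 × 15.999 = 15.999
Sum: 8×12.011 + 9×1.008 + 3×14.007 + 1×15.999 = 163.180 → 163.18 g/mol.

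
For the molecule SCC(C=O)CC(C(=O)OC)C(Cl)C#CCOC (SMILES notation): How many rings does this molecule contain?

In SMILES, each pair of matching ring-closure digits denotes one ring-closing bond; the number of such bonds equals the number of independent rings.
Ring-closure bonds here: 0.

0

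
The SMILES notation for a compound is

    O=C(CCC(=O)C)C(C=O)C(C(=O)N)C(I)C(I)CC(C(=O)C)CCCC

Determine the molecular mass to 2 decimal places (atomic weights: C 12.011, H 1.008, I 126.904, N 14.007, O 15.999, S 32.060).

605.25 g/mol

First, the molecular formula is C19H29I2NO5 (counting implicit H from valence).
  C: 19 × 12.011 = 228.209
  H: 29 × 1.008 = 29.232
  I: 2 × 126.904 = 253.808
  N: 1 × 14.007 = 14.007
  O: 5 × 15.999 = 79.995
Sum: 19×12.011 + 29×1.008 + 2×126.904 + 1×14.007 + 5×15.999 = 605.251 → 605.25 g/mol.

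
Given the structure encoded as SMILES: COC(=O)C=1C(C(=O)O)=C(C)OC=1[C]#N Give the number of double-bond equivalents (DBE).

7

Molecular formula: C9H7NO5.
DoU = (2C + 2 + N − H − X) / 2, where X is the halogen count and O/S are ignored.
    = (2·9 + 2 + 1 − 7 − 0) / 2 = 14 / 2 = 7.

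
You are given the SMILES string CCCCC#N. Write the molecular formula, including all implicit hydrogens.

Walk through each heavy atom and fill implicit hydrogens from standard valence (C 4, N 3, O 2, S 2, halogen 1):
  atom 1: C, bond orders sum to 1 (valence 4) → 3 H
  atom 2: C, bond orders sum to 2 (valence 4) → 2 H
  atom 3: C, bond orders sum to 2 (valence 4) → 2 H
  atom 4: C, bond orders sum to 2 (valence 4) → 2 H
  atom 5: C, bond orders sum to 4 (valence 4) → 0 H
  atom 6: N, bond orders sum to 3 (valence 3) → 0 H
Totals → C:5, H:9, N:1.
In Hill order: C5H9N.

C5H9N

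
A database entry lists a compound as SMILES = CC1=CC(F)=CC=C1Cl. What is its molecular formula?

C7H6ClF

Walk through each heavy atom and fill implicit hydrogens from standard valence (C 4, N 3, O 2, S 2, halogen 1):
  atom 1: C, bond orders sum to 1 (valence 4) → 3 H
  atom 2: C, bond orders sum to 4 (valence 4) → 0 H
  atom 3: C, bond orders sum to 3 (valence 4) → 1 H
  atom 4: C, bond orders sum to 4 (valence 4) → 0 H
  atom 5: F (halogen, monovalent) → 0 H
  atom 6: C, bond orders sum to 3 (valence 4) → 1 H
  atom 7: C, bond orders sum to 3 (valence 4) → 1 H
  atom 8: C, bond orders sum to 4 (valence 4) → 0 H
  atom 9: Cl (halogen, monovalent) → 0 H
Totals → C:7, H:6, Cl:1, F:1.
In Hill order: C7H6ClF.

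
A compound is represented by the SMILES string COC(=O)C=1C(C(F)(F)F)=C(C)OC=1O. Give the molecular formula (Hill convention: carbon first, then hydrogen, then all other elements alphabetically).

C8H7F3O4

Walk through each heavy atom and fill implicit hydrogens from standard valence (C 4, N 3, O 2, S 2, halogen 1):
  atom 1: C, bond orders sum to 1 (valence 4) → 3 H
  atom 2: O, bond orders sum to 2 (valence 2) → 0 H
  atom 3: C, bond orders sum to 4 (valence 4) → 0 H
  atom 4: O, bond orders sum to 2 (valence 2) → 0 H
  atom 5: C, bond orders sum to 4 (valence 4) → 0 H
  atom 6: C, bond orders sum to 4 (valence 4) → 0 H
  atom 7: C, bond orders sum to 4 (valence 4) → 0 H
  atom 8: F (halogen, monovalent) → 0 H
  atom 9: F (halogen, monovalent) → 0 H
  atom 10: F (halogen, monovalent) → 0 H
  atom 11: C, bond orders sum to 4 (valence 4) → 0 H
  atom 12: C, bond orders sum to 1 (valence 4) → 3 H
  atom 13: O, bond orders sum to 2 (valence 2) → 0 H
  atom 14: C, bond orders sum to 4 (valence 4) → 0 H
  atom 15: O, bond orders sum to 1 (valence 2) → 1 H
Totals → C:8, H:7, F:3, O:4.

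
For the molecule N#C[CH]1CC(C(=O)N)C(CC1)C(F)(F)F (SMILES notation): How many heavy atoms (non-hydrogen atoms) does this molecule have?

Every atom symbol written in the SMILES (organic subset) is one heavy atom; implicit H are not written.
Heavy atoms by element → C:9, F:3, N:2, O:1.
Total: 15.

15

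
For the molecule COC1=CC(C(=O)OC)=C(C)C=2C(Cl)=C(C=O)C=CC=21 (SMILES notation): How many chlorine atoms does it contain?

1

Scan the SMILES for Cl atoms (remember two-letter symbols like Cl and Br are single atoms).
Chlorine count: 1.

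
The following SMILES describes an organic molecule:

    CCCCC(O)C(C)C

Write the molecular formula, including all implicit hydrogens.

C8H18O

Walk through each heavy atom and fill implicit hydrogens from standard valence (C 4, N 3, O 2, S 2, halogen 1):
  atom 1: C, bond orders sum to 1 (valence 4) → 3 H
  atom 2: C, bond orders sum to 2 (valence 4) → 2 H
  atom 3: C, bond orders sum to 2 (valence 4) → 2 H
  atom 4: C, bond orders sum to 2 (valence 4) → 2 H
  atom 5: C, bond orders sum to 3 (valence 4) → 1 H
  atom 6: O, bond orders sum to 1 (valence 2) → 1 H
  atom 7: C, bond orders sum to 3 (valence 4) → 1 H
  atom 8: C, bond orders sum to 1 (valence 4) → 3 H
  atom 9: C, bond orders sum to 1 (valence 4) → 3 H
Totals → C:8, H:18, O:1.
In Hill order: C8H18O.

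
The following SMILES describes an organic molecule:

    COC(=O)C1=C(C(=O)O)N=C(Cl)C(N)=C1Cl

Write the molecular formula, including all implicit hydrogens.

Walk through each heavy atom and fill implicit hydrogens from standard valence (C 4, N 3, O 2, S 2, halogen 1):
  atom 1: C, bond orders sum to 1 (valence 4) → 3 H
  atom 2: O, bond orders sum to 2 (valence 2) → 0 H
  atom 3: C, bond orders sum to 4 (valence 4) → 0 H
  atom 4: O, bond orders sum to 2 (valence 2) → 0 H
  atom 5: C, bond orders sum to 4 (valence 4) → 0 H
  atom 6: C, bond orders sum to 4 (valence 4) → 0 H
  atom 7: C, bond orders sum to 4 (valence 4) → 0 H
  atom 8: O, bond orders sum to 2 (valence 2) → 0 H
  atom 9: O, bond orders sum to 1 (valence 2) → 1 H
  atom 10: N, bond orders sum to 3 (valence 3) → 0 H
  atom 11: C, bond orders sum to 4 (valence 4) → 0 H
  atom 12: Cl (halogen, monovalent) → 0 H
  atom 13: C, bond orders sum to 4 (valence 4) → 0 H
  atom 14: N, bond orders sum to 1 (valence 3) → 2 H
  atom 15: C, bond orders sum to 4 (valence 4) → 0 H
  atom 16: Cl (halogen, monovalent) → 0 H
Totals → C:8, H:6, Cl:2, N:2, O:4.
In Hill order: C8H6Cl2N2O4.

C8H6Cl2N2O4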